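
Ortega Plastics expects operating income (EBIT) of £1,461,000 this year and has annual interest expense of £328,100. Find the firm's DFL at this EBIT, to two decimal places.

1.29

Interest = £328,100.00.
DFL = EBIT ÷ (EBIT − I) = £1,461,000 ÷ (£1,461,000 − £328,100.00) = £1,461,000 ÷ £1,132,900.00 = 1.2896.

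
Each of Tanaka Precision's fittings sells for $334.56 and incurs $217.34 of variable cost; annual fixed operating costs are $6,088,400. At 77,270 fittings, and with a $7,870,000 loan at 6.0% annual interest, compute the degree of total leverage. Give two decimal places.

3.63

Total contribution margin = 77,270 × $117.22 = $9,057,589.40.
Subtracting fixed costs: EBIT = $9,057,589.40 − $6,088,400 = $2,969,189.40. Interest = $472,200.00.
DOL = $9,057,589.40 ÷ $2,969,189.40 = 3.0505; DFL = $2,969,189.40 ÷ $2,496,989.40 = 1.1891.
Combined leverage = 3.0505 × 1.1891 = 3.6273.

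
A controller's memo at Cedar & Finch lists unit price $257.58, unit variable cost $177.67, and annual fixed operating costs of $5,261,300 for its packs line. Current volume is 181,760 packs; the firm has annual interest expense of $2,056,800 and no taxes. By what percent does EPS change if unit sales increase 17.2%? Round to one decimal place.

+34.7%

At 181,760 units, contribution = 181,760 × $79.91 = $14,524,441.60.
Operating income = contribution − fixed costs = $14,524,441.60 − $5,261,300 = $9,263,141.60.
After interest of $2,056,800.00, pre-tax earnings = $7,206,341.60.
DCL = total CM / (EBIT − I) = $14,524,441.60 / $7,206,341.60 = 2.0155.
EPS therefore changes by 2.0155 × (+17.2%) = +34.7%.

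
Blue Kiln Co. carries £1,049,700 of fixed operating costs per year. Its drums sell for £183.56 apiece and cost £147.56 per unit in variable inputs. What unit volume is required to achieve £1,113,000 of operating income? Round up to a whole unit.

60,075 drums

Contribution margin per unit = £183.56 − £147.56 = £36.00.
Need Q such that Q × £36.00 − £1,049,700 = £1,113,000, i.e. Q = £2,162,700 / £36.00 = 60,075.00 → 60,075.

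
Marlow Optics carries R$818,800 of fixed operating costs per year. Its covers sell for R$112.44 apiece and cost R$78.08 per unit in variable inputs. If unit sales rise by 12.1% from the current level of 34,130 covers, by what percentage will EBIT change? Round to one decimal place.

+40.1%

Contribution at this volume is 34,130 × R$34.36 = R$1,172,706.80.
Subtracting fixed costs: EBIT = R$1,172,706.80 − R$818,800 = R$353,906.80.
So DOL = total CM / EBIT = R$1,172,706.80 / R$353,906.80 = 3.3136.
%ΔEBIT = DOL × %ΔSales = 3.3136 × +12.1% = +40.1%.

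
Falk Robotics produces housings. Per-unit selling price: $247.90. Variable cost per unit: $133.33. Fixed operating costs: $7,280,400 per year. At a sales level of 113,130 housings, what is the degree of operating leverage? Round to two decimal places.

At 113,130 units, contribution = 113,130 × $114.57 = $12,961,304.10.
EBIT = $12,961,304.10 − $7,280,400 = $5,680,904.10.
DOL = contribution ÷ EBIT = $12,961,304.10 ÷ $5,680,904.10 = 2.2816.

2.28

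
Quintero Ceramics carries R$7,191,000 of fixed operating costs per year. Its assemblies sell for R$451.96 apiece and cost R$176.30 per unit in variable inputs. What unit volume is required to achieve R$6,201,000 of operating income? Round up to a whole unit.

48,582 assemblies

Unit CM = price − variable cost = R$451.96 − R$176.30 = R$275.66.
Required volume = (fixed costs + target profit) ÷ CM = (R$7,191,000 + R$6,201,000) ÷ R$275.66 = 48,581.59, so 48,582 assemblies.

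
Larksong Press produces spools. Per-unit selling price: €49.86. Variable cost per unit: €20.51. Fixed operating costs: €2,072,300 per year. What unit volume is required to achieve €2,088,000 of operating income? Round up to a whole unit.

Each unit contributes €49.86 − €20.51 = €29.35.
Required volume = (fixed costs + target profit) ÷ CM = (€2,072,300 + €2,088,000) ÷ €29.35 = 141,747.87, so 141,748 spools.

141,748 spools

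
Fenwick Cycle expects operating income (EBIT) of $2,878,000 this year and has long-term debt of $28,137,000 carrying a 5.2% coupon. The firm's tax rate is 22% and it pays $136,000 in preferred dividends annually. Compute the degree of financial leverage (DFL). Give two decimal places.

2.32

Annual interest charges come to $1,463,124.00.
Pre-tax preferred-dividend burden = $136,000 ÷ (1 − 0.22) = $174,358.97.
DFL = EBIT ÷ [EBIT − I − D_p/(1−t)] = $2,878,000 ÷ [$2,878,000 − $1,463,124.00 − $174,358.97] = $2,878,000 ÷ $1,240,517.03 = 2.3200.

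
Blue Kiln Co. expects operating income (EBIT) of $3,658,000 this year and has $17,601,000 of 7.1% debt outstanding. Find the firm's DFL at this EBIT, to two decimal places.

1.52

Annual interest charges come to $1,249,671.00.
DFL = EBIT ÷ (EBIT − I) = $3,658,000 ÷ ($3,658,000 − $1,249,671.00) = $3,658,000 ÷ $2,408,329.00 = 1.5189.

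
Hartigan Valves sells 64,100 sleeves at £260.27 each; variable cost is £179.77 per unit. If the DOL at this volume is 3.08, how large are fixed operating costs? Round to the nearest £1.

Total contribution margin = 64,100 × £80.50 = £5,160,050.00.
DOL = contribution / EBIT, so EBIT = £5,160,050.00 / 3.08 = £1,675,340.91.
And FC = contribution − EBIT = £5,160,050.00 − £1,675,340.91 = £3,484,709.

£3,484,709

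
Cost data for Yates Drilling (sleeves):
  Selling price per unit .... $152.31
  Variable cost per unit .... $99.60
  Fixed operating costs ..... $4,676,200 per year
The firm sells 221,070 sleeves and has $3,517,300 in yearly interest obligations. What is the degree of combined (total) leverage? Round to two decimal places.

3.37

Contribution at this volume is 221,070 × $52.71 = $11,652,599.70.
EBIT = $11,652,599.70 − $4,676,200 = $6,976,399.70. Interest = $3,517,300.00.
DOL = $11,652,599.70 ÷ $6,976,399.70 = 1.6703; DFL = $6,976,399.70 ÷ $3,459,099.70 = 2.0168.
Combined leverage = 1.6703 × 2.0168 = 3.3687.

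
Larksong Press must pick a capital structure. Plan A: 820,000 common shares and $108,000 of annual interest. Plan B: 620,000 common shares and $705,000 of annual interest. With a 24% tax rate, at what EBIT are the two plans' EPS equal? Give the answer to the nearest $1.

$2,555,700

Set EPS_A = EPS_B: (EBIT − $108,000)(1 − 0.24) ÷ 820,000 = (EBIT − $705,000)(1 − 0.24) ÷ 620,000.
Cancelling (1 − t) and cross-multiplying: 620,000·(EBIT − 108,000) = 820,000·(EBIT − 705,000).
Solving, EBIT = (705,000·820,000 − 108,000·620,000) / (820,000 − 620,000) = 511,140,000,000 / 200,000 = 2,555,700.00.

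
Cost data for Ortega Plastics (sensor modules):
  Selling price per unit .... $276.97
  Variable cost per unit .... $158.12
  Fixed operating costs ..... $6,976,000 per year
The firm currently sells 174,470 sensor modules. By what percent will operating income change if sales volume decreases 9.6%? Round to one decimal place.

-14.5%

At 174,470 units, contribution = 174,470 × $118.85 = $20,735,759.50.
Subtracting fixed costs: EBIT = $20,735,759.50 − $6,976,000 = $13,759,759.50.
So DOL = total CM / EBIT = $20,735,759.50 / $13,759,759.50 = 1.5070.
So EBIT moves 1.5070 × (-9.6%) = -14.5%.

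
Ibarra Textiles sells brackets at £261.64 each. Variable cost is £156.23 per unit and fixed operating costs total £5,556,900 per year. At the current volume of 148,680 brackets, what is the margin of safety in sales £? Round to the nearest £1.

Each unit contributes £261.64 − £156.23 = £105.41. Break-even units = £5,556,900 ÷ £105.41 = 52,717.01; break-even revenue = 52,717.01 × £261.64 = £13,792,878.44.
Current sales = 148,680 × £261.64 = £38,900,635.20.
Margin of safety = £38,900,635.20 − £13,792,878.44 = £25,107,757.

£25,107,757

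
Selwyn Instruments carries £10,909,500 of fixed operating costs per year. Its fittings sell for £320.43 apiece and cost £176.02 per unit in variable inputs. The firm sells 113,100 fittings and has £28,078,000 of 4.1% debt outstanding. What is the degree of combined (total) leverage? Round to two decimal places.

3.82

At 113,100 units, contribution = 113,100 × £144.41 = £16,332,771.00.
EBIT = £16,332,771.00 − £10,909,500 = £5,423,271.00. Interest = £1,151,198.00, so EBIT − I = £4,272,073.00.
DCL = contribution ÷ (EBIT − I) = £16,332,771.00 ÷ £4,272,073.00 = 3.8231.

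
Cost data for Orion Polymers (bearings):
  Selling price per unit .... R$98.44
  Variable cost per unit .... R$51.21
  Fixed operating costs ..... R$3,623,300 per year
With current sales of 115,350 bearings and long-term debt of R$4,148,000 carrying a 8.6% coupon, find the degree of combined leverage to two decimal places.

3.71

Contribution at this volume is 115,350 × R$47.23 = R$5,447,980.50.
Operating income = contribution − fixed costs = R$5,447,980.50 − R$3,623,300 = R$1,824,680.50. Interest = R$356,728.00.
DOL = R$5,447,980.50 ÷ R$1,824,680.50 = 2.9857; DFL = R$1,824,680.50 ÷ R$1,467,952.50 = 1.2430.
Combined leverage = 2.9857 × 1.2430 = 3.7112.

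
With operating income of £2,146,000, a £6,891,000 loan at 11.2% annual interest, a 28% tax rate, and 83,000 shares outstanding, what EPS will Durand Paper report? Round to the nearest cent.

Interest = £771,792.00, so EBT = £2,146,000 − £771,792.00 = £1,374,208.00.
Net income = £1,374,208.00 × (1 − 0.28) = £989,429.76.
EPS = £989,429.76 ÷ 83,000 = £11.92.

£11.92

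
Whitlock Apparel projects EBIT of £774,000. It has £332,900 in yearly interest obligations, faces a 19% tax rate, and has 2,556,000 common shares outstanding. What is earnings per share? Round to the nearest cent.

Pre-tax income = £774,000 − £332,900.00 = £441,100.00.
After tax at 19%: net income = £441,100.00 × 0.81 = £357,291.00.
EPS = £357,291.00 ÷ 2,556,000 = £0.14.

£0.14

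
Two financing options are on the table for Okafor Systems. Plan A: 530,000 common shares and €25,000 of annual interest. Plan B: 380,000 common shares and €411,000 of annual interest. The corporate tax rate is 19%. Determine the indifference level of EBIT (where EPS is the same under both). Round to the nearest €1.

€1,388,867

At indifference, (EBIT − 25,000)(1 − t)/530,000 = (EBIT − 411,000)(1 − t)/380,000.
Cancelling (1 − t) and cross-multiplying: 380,000·(EBIT − 25,000) = 530,000·(EBIT − 411,000).
Solving, EBIT = (411,000·530,000 − 25,000·380,000) / (530,000 − 380,000) = 208,330,000,000 / 150,000 = 1,388,866.67.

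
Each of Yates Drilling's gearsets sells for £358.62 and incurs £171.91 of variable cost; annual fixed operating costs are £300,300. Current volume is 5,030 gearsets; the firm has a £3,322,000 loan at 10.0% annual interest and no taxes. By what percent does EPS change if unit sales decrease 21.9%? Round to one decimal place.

-67.1%

At 5,030 units, contribution = 5,030 × £186.71 = £939,151.30.
EBIT = £939,151.30 − £300,300 = £638,851.30.
Interest = £332,200.00, so EBIT − I = £306,651.30.
DCL = total CM / (EBIT − I) = £939,151.30 / £306,651.30 = 3.0626.
EPS therefore changes by 3.0626 × (-21.9%) = -67.1%.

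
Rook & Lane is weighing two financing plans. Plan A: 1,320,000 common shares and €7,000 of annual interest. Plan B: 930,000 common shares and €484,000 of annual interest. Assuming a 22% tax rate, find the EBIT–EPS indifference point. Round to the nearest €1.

Set EPS_A = EPS_B: (EBIT − €7,000)(1 − 0.22) ÷ 1,320,000 = (EBIT − €484,000)(1 − 0.22) ÷ 930,000.
Cancelling (1 − t) and cross-multiplying: 930,000·(EBIT − 7,000) = 1,320,000·(EBIT − 484,000).
EBIT × (1,320,000 − 930,000) = 484,000 × 1,320,000 − 7,000 × 930,000 = 632,370,000,000, so EBIT = 632,370,000,000 ÷ 390,000 = 1,621,461.54.

€1,621,462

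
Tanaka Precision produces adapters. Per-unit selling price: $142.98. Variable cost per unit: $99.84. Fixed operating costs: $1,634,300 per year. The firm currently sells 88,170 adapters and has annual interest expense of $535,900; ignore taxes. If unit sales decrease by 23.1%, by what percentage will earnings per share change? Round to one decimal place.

Contribution at this volume is 88,170 × $43.14 = $3,803,653.80.
Operating income = contribution − fixed costs = $3,803,653.80 − $1,634,300 = $2,169,353.80.
Interest = $535,900.00, so EBIT − I = $1,633,453.80.
Degree of combined leverage = contribution ÷ (EBIT − I) = $3,803,653.80 ÷ $1,633,453.80 = 2.3286.
EPS therefore changes by 2.3286 × (-23.1%) = -53.8%.

-53.8%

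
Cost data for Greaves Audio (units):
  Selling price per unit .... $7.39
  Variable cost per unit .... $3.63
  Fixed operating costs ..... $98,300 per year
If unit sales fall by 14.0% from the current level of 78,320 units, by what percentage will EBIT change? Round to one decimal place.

At 78,320 units, contribution = 78,320 × $3.76 = $294,483.20.
Subtracting fixed costs: EBIT = $294,483.20 − $98,300 = $196,183.20.
So DOL = total CM / EBIT = $294,483.20 / $196,183.20 = 1.5011.
So EBIT moves 1.5011 × (-14.0%) = -21.0%.

-21.0%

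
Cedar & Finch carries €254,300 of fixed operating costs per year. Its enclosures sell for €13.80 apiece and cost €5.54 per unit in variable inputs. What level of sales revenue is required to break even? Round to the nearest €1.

€424,860

CM per unit = €13.80 − €5.54 = €8.26; CM ratio = €8.26 / €13.80 = 0.5986.
Break-even sales = FC ÷ CM ratio = €254,300 × €13.80 / €8.26 = €424,860.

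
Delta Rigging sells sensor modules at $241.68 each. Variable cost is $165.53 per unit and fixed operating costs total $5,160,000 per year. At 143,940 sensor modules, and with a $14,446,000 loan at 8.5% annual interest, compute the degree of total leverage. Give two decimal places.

Contribution at this volume is 143,940 × $76.15 = $10,961,031.00.
EBIT = $10,961,031.00 − $5,160,000 = $5,801,031.00. Interest = $1,227,910.00, so EBIT − I = $4,573,121.00.
Degree of total leverage = total CM / (EBIT − interest) = $10,961,031.00 / $4,573,121.00 = 2.3968.

2.40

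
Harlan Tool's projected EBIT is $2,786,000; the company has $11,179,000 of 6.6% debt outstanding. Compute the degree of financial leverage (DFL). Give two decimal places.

1.36

Annual interest charges come to $737,814.00.
Degree of financial leverage = EBIT / (EBIT − interest) = $2,786,000 / $2,048,186.00 = 1.3602.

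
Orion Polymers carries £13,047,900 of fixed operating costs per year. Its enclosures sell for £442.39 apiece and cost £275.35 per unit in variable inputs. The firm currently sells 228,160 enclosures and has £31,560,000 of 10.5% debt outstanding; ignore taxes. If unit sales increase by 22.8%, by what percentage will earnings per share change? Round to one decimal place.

Contribution at this volume is 228,160 × £167.04 = £38,111,846.40.
Subtracting fixed costs: EBIT = £38,111,846.40 − £13,047,900 = £25,063,946.40.
Interest = £3,313,800.00, so EBIT − I = £21,750,146.40.
Degree of combined leverage = contribution ÷ (EBIT − I) = £38,111,846.40 ÷ £21,750,146.40 = 1.7523.
EPS therefore changes by 1.7523 × (+22.8%) = +40.0%.

+40.0%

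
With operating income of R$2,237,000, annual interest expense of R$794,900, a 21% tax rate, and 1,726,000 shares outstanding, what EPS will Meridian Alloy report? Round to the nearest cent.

Pre-tax income = R$2,237,000 − R$794,900.00 = R$1,442,100.00.
After tax at 21%: net income = R$1,442,100.00 × 0.79 = R$1,139,259.00.
EPS = R$1,139,259.00 ÷ 1,726,000 = R$0.66.

R$0.66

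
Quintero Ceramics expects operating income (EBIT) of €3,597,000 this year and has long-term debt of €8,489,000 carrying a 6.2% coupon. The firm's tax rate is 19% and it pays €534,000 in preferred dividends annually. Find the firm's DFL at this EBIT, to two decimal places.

Interest = €526,318.00.
Pre-tax preferred-dividend burden = €534,000 ÷ (1 − 0.19) = €659,259.26.
DFL = EBIT ÷ [EBIT − I − D_p/(1−t)] = €3,597,000 ÷ [€3,597,000 − €526,318.00 − €659,259.26] = €3,597,000 ÷ €2,411,422.74 = 1.4917.

1.49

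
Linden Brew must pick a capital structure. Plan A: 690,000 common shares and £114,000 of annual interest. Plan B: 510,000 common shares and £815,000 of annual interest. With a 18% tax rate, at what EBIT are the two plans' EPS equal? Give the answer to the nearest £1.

Set EPS_A = EPS_B: (EBIT − £114,000)(1 − 0.18) ÷ 690,000 = (EBIT − £815,000)(1 − 0.18) ÷ 510,000.
The (1 − t) factor cancels: (EBIT − 114,000) × 510,000 = (EBIT − 815,000) × 690,000.
EBIT × (690,000 − 510,000) = 815,000 × 690,000 − 114,000 × 510,000 = 504,210,000,000, so EBIT = 504,210,000,000 ÷ 180,000 = 2,801,166.67.

£2,801,167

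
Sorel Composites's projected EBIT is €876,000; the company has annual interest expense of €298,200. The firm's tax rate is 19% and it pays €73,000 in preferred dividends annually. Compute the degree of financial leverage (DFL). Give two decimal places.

Annual interest charges come to €298,200.00.
Pre-tax preferred-dividend burden = €73,000 ÷ (1 − 0.19) = €90,123.46.
DFL = EBIT ÷ [EBIT − I − D_p/(1−t)] = €876,000 ÷ [€876,000 − €298,200.00 − €90,123.46] = €876,000 ÷ €487,676.54 = 1.7963.

1.80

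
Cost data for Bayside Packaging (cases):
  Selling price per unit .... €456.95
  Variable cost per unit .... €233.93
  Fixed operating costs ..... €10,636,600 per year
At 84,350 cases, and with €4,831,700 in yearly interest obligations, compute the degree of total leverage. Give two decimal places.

At 84,350 units, contribution = 84,350 × €223.02 = €18,811,737.00.
Operating income = contribution − fixed costs = €18,811,737.00 − €10,636,600 = €8,175,137.00. Interest = €4,831,700.00.
DOL = €18,811,737.00 ÷ €8,175,137.00 = 2.3011; DFL = €8,175,137.00 ÷ €3,343,437.00 = 2.4451.
Combined leverage = 2.3011 × 2.4451 = 5.6264.

5.63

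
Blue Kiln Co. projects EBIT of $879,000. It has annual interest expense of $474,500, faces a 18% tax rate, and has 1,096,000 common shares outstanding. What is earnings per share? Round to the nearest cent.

Interest = $474,500.00, so EBT = $879,000 − $474,500.00 = $404,500.00.
After tax at 18%: net income = $404,500.00 × 0.82 = $331,690.00.
Per share: $331,690.00 / 1,096,000 shares = $0.30.

$0.30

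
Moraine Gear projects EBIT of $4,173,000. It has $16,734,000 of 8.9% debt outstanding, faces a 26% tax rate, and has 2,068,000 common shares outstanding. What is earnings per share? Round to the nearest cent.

$0.96

Pre-tax income = $4,173,000 − $1,489,326.00 = $2,683,674.00.
Net income = $2,683,674.00 × (1 − 0.26) = $1,985,918.76.
EPS = $1,985,918.76 ÷ 2,068,000 = $0.96.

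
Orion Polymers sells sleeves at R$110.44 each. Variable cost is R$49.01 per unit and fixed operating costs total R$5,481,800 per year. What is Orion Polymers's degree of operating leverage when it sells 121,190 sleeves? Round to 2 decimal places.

3.79

Total contribution margin = 121,190 × R$61.43 = R$7,444,701.70.
EBIT = R$7,444,701.70 − R$5,481,800 = R$1,962,901.70.
Degree of operating leverage = R$7,444,701.70 / R$1,962,901.70 = 3.7927.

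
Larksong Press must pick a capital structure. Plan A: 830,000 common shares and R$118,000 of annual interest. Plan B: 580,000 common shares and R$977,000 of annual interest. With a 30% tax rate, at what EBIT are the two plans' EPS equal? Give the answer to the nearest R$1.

R$2,969,880

Set EPS_A = EPS_B: (EBIT − R$118,000)(1 − 0.30) ÷ 830,000 = (EBIT − R$977,000)(1 − 0.30) ÷ 580,000.
The (1 − t) factor cancels: (EBIT − 118,000) × 580,000 = (EBIT − 977,000) × 830,000.
Solving, EBIT = (977,000·830,000 − 118,000·580,000) / (830,000 − 580,000) = 742,470,000,000 / 250,000 = 2,969,880.00.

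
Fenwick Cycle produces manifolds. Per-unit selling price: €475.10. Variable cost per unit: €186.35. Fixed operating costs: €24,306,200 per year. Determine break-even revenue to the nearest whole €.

Contribution margin per unit = €475.10 − €186.35 = €288.75, a CM ratio of €288.75 ÷ €475.10 = 0.6078.
Break-even sales = FC ÷ CM ratio = €24,306,200 × €475.10 / €288.75 = €39,992,643.

€39,992,643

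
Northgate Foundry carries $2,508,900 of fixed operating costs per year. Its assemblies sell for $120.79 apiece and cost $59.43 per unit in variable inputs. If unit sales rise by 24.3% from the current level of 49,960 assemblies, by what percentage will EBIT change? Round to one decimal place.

+133.8%

At 49,960 units, contribution = 49,960 × $61.36 = $3,065,545.60.
Operating income = contribution − fixed costs = $3,065,545.60 − $2,508,900 = $556,645.60.
So DOL = total CM / EBIT = $3,065,545.60 / $556,645.60 = 5.5072.
Operating income changes by 5.5072 × +24.3% = +133.8%.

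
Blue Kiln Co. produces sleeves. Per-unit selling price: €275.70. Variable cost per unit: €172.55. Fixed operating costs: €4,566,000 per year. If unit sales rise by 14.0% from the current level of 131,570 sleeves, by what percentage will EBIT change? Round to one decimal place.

+21.1%

Total contribution margin = 131,570 × €103.15 = €13,571,445.50.
Operating income = contribution − fixed costs = €13,571,445.50 − €4,566,000 = €9,005,445.50.
So DOL = total CM / EBIT = €13,571,445.50 / €9,005,445.50 = 1.5070.
So EBIT moves 1.5070 × (+14.0%) = +21.1%.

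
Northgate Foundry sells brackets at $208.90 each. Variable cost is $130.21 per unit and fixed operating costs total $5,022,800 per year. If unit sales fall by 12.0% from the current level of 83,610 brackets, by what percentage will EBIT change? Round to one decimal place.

-50.7%

At 83,610 units, contribution = 83,610 × $78.69 = $6,579,270.90.
Subtracting fixed costs: EBIT = $6,579,270.90 − $5,022,800 = $1,556,470.90.
DOL = contribution ÷ EBIT = $6,579,270.90 ÷ $1,556,470.90 = 4.2270.
Operating income changes by 4.2270 × -12.0% = -50.7%.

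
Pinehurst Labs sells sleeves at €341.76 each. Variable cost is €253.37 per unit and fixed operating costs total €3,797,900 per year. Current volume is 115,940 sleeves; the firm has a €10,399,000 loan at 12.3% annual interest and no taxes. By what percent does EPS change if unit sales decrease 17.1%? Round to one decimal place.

-33.9%

Contribution at this volume is 115,940 × €88.39 = €10,247,936.60.
Operating income = contribution − fixed costs = €10,247,936.60 − €3,797,900 = €6,450,036.60.
After interest of €1,279,077.00, pre-tax earnings = €5,170,959.60.
Degree of combined leverage = contribution ÷ (EBIT − I) = €10,247,936.60 ÷ €5,170,959.60 = 1.9818.
%ΔEPS = DCL × %ΔSales = 1.9818 × -17.1% = -33.9%.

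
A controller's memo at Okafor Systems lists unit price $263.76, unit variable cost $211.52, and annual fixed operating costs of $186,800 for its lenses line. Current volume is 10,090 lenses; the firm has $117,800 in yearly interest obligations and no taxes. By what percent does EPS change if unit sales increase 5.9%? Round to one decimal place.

+14.0%

Total contribution margin = 10,090 × $52.24 = $527,101.60.
EBIT = $527,101.60 − $186,800 = $340,301.60.
Interest = $117,800.00, so EBIT − I = $222,501.60.
Degree of combined leverage = contribution ÷ (EBIT − I) = $527,101.60 ÷ $222,501.60 = 2.3690.
%ΔEPS = DCL × %ΔSales = 2.3690 × +5.9% = +14.0%.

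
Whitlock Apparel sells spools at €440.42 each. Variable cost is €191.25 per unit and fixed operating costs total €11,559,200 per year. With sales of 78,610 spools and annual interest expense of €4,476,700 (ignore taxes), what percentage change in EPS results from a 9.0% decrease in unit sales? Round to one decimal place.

-49.6%

At 78,610 units, contribution = 78,610 × €249.17 = €19,587,253.70.
EBIT = €19,587,253.70 − €11,559,200 = €8,028,053.70.
After interest of €4,476,700.00, pre-tax earnings = €3,551,353.70.
DCL = total CM / (EBIT − I) = €19,587,253.70 / €3,551,353.70 = 5.5154.
EPS therefore changes by 5.5154 × (-9.0%) = -49.6%.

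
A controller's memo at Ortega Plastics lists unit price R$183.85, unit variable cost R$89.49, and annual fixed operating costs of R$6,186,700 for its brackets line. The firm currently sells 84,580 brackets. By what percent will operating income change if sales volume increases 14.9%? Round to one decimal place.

Contribution at this volume is 84,580 × R$94.36 = R$7,980,968.80.
EBIT = R$7,980,968.80 − R$6,186,700 = R$1,794,268.80.
DOL = contribution ÷ EBIT = R$7,980,968.80 ÷ R$1,794,268.80 = 4.4480.
%ΔEBIT = DOL × %ΔSales = 4.4480 × +14.9% = +66.3%.

+66.3%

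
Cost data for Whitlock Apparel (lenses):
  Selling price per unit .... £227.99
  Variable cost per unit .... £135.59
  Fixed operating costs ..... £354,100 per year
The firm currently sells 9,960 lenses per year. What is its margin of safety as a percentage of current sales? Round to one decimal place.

61.5%

Each unit contributes £227.99 − £135.59 = £92.40. Break-even units = £354,100 ÷ £92.40 = 3,832.25; break-even revenue = 3,832.25 × £227.99 = £873,714.92.
Current sales = 9,960 × £227.99 = £2,270,780.40.
Margin of safety = (£2,270,780.40 − £873,714.92) ÷ £2,270,780.40 = 61.5%.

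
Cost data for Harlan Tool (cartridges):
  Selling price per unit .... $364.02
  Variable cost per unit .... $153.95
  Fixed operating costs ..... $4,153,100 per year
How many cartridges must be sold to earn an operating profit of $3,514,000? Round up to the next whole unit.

Contribution margin per unit = $364.02 − $153.95 = $210.07.
Units = (FC + target) / CM = ($4,153,100 + $3,514,000) / $210.07 = 36,497.83, so 36,498 cartridges.

36,498 cartridges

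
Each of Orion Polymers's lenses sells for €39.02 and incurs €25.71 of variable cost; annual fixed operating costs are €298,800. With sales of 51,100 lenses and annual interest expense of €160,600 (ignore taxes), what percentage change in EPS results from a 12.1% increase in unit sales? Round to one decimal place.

+37.3%

Contribution at this volume is 51,100 × €13.31 = €680,141.00.
Operating income = contribution − fixed costs = €680,141.00 − €298,800 = €381,341.00.
After interest of €160,600.00, pre-tax earnings = €220,741.00.
DCL = total CM / (EBIT − I) = €680,141.00 / €220,741.00 = 3.0812.
EPS therefore changes by 3.0812 × (+12.1%) = +37.3%.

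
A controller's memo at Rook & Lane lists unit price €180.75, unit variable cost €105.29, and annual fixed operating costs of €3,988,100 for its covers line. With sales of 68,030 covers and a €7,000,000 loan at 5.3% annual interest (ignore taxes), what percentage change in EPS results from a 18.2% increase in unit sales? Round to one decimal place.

Contribution at this volume is 68,030 × €75.46 = €5,133,543.80.
Operating income = contribution − fixed costs = €5,133,543.80 − €3,988,100 = €1,145,443.80.
Interest = €371,000.00, so EBIT − I = €774,443.80.
DCL = total CM / (EBIT − I) = €5,133,543.80 / €774,443.80 = 6.6287.
%ΔEPS = DCL × %ΔSales = 6.6287 × +18.2% = +120.6%.

+120.6%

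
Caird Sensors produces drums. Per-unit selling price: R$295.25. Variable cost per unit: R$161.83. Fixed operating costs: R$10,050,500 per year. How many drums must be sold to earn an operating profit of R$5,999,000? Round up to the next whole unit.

120,294 drums

Contribution margin per unit = R$295.25 − R$161.83 = R$133.42.
Required volume = (fixed costs + target profit) ÷ CM = (R$10,050,500 + R$5,999,000) ÷ R$133.42 = 120,293.06, so 120,294 drums.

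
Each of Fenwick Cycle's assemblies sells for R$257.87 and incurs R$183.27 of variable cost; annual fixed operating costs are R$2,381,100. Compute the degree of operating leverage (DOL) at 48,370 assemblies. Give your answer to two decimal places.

Total contribution margin = 48,370 × R$74.60 = R$3,608,402.00.
Operating income = contribution − fixed costs = R$3,608,402.00 − R$2,381,100 = R$1,227,302.00.
So DOL = total CM / EBIT = R$3,608,402.00 / R$1,227,302.00 = 2.9401.

2.94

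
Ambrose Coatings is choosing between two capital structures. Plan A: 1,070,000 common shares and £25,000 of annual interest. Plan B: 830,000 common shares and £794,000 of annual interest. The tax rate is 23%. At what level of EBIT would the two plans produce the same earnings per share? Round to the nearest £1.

Set EPS_A = EPS_B: (EBIT − £25,000)(1 − 0.23) ÷ 1,070,000 = (EBIT − £794,000)(1 − 0.23) ÷ 830,000.
Cancelling (1 − t) and cross-multiplying: 830,000·(EBIT − 25,000) = 1,070,000·(EBIT − 794,000).
EBIT × (1,070,000 − 830,000) = 794,000 × 1,070,000 − 25,000 × 830,000 = 828,830,000,000, so EBIT = 828,830,000,000 ÷ 240,000 = 3,453,458.33.

£3,453,458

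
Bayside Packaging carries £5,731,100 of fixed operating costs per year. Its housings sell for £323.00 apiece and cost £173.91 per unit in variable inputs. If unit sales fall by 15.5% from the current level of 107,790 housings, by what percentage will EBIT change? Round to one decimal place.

-24.1%

Contribution at this volume is 107,790 × £149.09 = £16,070,411.10.
EBIT = £16,070,411.10 − £5,731,100 = £10,339,311.10.
Degree of operating leverage = £16,070,411.10 / £10,339,311.10 = 1.5543.
%ΔEBIT = DOL × %ΔSales = 1.5543 × -15.5% = -24.1%.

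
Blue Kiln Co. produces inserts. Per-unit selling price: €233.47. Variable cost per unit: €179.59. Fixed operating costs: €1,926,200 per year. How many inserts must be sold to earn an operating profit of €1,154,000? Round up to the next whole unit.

57,168 inserts

Contribution margin per unit = €233.47 − €179.59 = €53.88.
Need Q such that Q × €53.88 − €1,926,200 = €1,154,000, i.e. Q = €3,080,200 / €53.88 = 57,167.78 → 57,168.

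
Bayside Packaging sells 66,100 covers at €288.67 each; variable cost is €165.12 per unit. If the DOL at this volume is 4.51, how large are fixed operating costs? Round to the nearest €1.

Contribution at this volume is 66,100 × €123.55 = €8,166,655.00.
Since DOL = CM ÷ EBIT, EBIT = €8,166,655.00 ÷ 4.51 = €1,810,788.25.
And FC = contribution − EBIT = €8,166,655.00 − €1,810,788.25 = €6,355,867.

€6,355,867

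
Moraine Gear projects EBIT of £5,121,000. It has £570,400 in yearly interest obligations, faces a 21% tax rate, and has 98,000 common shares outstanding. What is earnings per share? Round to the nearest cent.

£36.68

Interest = £570,400.00, so EBT = £5,121,000 − £570,400.00 = £4,550,600.00.
After tax at 21%: net income = £4,550,600.00 × 0.79 = £3,594,974.00.
Per share: £3,594,974.00 / 98,000 shares = £36.68.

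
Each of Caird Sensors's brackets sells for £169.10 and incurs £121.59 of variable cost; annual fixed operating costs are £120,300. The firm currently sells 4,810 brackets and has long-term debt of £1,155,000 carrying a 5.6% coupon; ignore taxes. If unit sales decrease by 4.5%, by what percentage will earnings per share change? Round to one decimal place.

Contribution at this volume is 4,810 × £47.51 = £228,523.10.
EBIT = £228,523.10 − £120,300 = £108,223.10.
Interest = £64,680.00, so EBIT − I = £43,543.10.
Degree of combined leverage = contribution ÷ (EBIT − I) = £228,523.10 ÷ £43,543.10 = 5.2482.
EPS therefore changes by 5.2482 × (-4.5%) = -23.6%.

-23.6%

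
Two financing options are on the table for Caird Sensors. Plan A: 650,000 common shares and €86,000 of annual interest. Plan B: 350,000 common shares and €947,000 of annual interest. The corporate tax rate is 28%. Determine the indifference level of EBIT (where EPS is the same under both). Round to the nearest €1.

At indifference, (EBIT − 86,000)(1 − t)/650,000 = (EBIT − 947,000)(1 − t)/350,000.
Cancelling (1 − t) and cross-multiplying: 350,000·(EBIT − 86,000) = 650,000·(EBIT − 947,000).
Solving, EBIT = (947,000·650,000 − 86,000·350,000) / (650,000 − 350,000) = 585,450,000,000 / 300,000 = 1,951,500.00.

€1,951,500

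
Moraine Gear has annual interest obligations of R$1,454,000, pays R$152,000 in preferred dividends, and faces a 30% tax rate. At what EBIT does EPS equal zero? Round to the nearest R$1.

R$1,671,143

Grossing the preferred dividend up to pre-tax terms: R$152,000 / (1 − 0.30) = R$217,142.86.
Financial break-even EBIT = interest + D_p ÷ (1 − t) = R$1,454,000 + R$217,142.86 = R$1,671,142.86.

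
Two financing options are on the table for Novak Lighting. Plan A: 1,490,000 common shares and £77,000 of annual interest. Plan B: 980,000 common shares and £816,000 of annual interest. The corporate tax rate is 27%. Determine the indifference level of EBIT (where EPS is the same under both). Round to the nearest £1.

At indifference, (EBIT − 77,000)(1 − t)/1,490,000 = (EBIT − 816,000)(1 − t)/980,000.
Cancelling (1 − t) and cross-multiplying: 980,000·(EBIT − 77,000) = 1,490,000·(EBIT − 816,000).
Solving, EBIT = (816,000·1,490,000 − 77,000·980,000) / (1,490,000 − 980,000) = 1,140,380,000,000 / 510,000 = 2,236,039.22.

£2,236,039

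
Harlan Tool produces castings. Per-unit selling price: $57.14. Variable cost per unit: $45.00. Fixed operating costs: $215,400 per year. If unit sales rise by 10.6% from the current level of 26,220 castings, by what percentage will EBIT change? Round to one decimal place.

Contribution at this volume is 26,220 × $12.14 = $318,310.80.
Operating income = contribution − fixed costs = $318,310.80 − $215,400 = $102,910.80.
DOL = contribution ÷ EBIT = $318,310.80 ÷ $102,910.80 = 3.0931.
%ΔEBIT = DOL × %ΔSales = 3.0931 × +10.6% = +32.8%.

+32.8%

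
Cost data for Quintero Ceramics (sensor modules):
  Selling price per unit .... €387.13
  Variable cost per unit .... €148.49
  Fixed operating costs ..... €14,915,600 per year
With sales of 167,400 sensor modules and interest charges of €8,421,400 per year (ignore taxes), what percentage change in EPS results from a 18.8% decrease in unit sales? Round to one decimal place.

Total contribution margin = 167,400 × €238.64 = €39,948,336.00.
EBIT = €39,948,336.00 − €14,915,600 = €25,032,736.00.
After interest of €8,421,400.00, pre-tax earnings = €16,611,336.00.
Degree of combined leverage = contribution ÷ (EBIT − I) = €39,948,336.00 ÷ €16,611,336.00 = 2.4049.
EPS therefore changes by 2.4049 × (-18.8%) = -45.2%.

-45.2%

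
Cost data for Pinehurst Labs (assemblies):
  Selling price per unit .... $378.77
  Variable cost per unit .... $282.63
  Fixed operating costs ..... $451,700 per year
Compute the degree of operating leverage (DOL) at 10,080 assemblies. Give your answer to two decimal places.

1.87

Total contribution margin = 10,080 × $96.14 = $969,091.20.
EBIT = $969,091.20 − $451,700 = $517,391.20.
Degree of operating leverage = $969,091.20 / $517,391.20 = 1.8730.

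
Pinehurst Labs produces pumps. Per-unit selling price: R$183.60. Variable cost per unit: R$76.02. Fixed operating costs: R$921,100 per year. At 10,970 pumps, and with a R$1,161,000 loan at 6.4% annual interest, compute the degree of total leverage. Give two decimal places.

Contribution at this volume is 10,970 × R$107.58 = R$1,180,152.60.
Subtracting fixed costs: EBIT = R$1,180,152.60 − R$921,100 = R$259,052.60. Interest = R$74,304.00.
DOL = R$1,180,152.60 ÷ R$259,052.60 = 4.5556; DFL = R$259,052.60 ÷ R$184,748.60 = 1.4022.
DCL = DOL × DFL = 4.5556 × 1.4022 = 6.3879.

6.39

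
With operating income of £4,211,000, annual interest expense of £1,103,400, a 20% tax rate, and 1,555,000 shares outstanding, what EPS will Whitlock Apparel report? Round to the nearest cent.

Pre-tax income = £4,211,000 − £1,103,400.00 = £3,107,600.00.
After tax at 20%: net income = £3,107,600.00 × 0.80 = £2,486,080.00.
EPS = £2,486,080.00 ÷ 1,555,000 = £1.60.

£1.60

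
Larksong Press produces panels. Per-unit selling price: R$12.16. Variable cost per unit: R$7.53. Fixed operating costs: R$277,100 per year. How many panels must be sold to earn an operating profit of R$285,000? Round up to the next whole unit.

121,404 panels

Each unit contributes R$12.16 − R$7.53 = R$4.63.
Units = (FC + target) / CM = (R$277,100 + R$285,000) / R$4.63 = 121,403.89, so 121,404 panels.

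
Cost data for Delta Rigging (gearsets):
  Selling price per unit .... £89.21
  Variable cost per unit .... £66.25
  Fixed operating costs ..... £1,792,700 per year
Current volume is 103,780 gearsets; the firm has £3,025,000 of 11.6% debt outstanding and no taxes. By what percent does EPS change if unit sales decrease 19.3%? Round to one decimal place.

-192.3%

Contribution at this volume is 103,780 × £22.96 = £2,382,788.80.
Operating income = contribution − fixed costs = £2,382,788.80 − £1,792,700 = £590,088.80.
Interest = £350,900.00, so EBIT − I = £239,188.80.
Degree of combined leverage = contribution ÷ (EBIT − I) = £2,382,788.80 ÷ £239,188.80 = 9.9620.
%ΔEPS = DCL × %ΔSales = 9.9620 × -19.3% = -192.3%.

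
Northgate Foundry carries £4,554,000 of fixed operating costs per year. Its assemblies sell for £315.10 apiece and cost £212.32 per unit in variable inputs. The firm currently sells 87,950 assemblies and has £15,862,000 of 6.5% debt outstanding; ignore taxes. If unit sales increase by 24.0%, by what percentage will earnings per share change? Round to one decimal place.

+62.8%

At 87,950 units, contribution = 87,950 × £102.78 = £9,039,501.00.
Operating income = contribution − fixed costs = £9,039,501.00 − £4,554,000 = £4,485,501.00.
After interest of £1,031,030.00, pre-tax earnings = £3,454,471.00.
Degree of combined leverage = contribution ÷ (EBIT − I) = £9,039,501.00 ÷ £3,454,471.00 = 2.6168.
EPS therefore changes by 2.6168 × (+24.0%) = +62.8%.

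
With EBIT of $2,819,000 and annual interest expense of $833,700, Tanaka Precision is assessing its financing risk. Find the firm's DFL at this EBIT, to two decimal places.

Annual interest charges come to $833,700.00.
Degree of financial leverage = EBIT / (EBIT − interest) = $2,819,000 / $1,985,300.00 = 1.4199.

1.42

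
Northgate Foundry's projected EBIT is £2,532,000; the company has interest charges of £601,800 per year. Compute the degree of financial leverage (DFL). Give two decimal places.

1.31

Annual interest charges come to £601,800.00.
Degree of financial leverage = EBIT / (EBIT − interest) = £2,532,000 / £1,930,200.00 = 1.3118.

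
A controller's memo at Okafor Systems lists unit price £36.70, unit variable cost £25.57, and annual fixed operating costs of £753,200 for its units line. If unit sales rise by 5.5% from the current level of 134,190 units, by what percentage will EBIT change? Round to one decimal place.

+11.1%

At 134,190 units, contribution = 134,190 × £11.13 = £1,493,534.70.
Subtracting fixed costs: EBIT = £1,493,534.70 − £753,200 = £740,334.70.
Degree of operating leverage = £1,493,534.70 / £740,334.70 = 2.0174.
%ΔEBIT = DOL × %ΔSales = 2.0174 × +5.5% = +11.1%.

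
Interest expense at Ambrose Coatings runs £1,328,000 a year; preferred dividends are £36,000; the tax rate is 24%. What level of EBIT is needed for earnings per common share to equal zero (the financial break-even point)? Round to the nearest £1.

Preferred dividends are paid after tax, so their pre-tax equivalent is £36,000 ÷ (1 − 0.24) = £47,368.42.
Financial break-even EBIT = interest + D_p ÷ (1 − t) = £1,328,000 + £47,368.42 = £1,375,368.42.

£1,375,368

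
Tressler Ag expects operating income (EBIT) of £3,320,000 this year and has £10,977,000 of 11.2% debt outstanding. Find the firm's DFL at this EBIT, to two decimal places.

Interest = £1,229,424.00.
Degree of financial leverage = EBIT / (EBIT − interest) = £3,320,000 / £2,090,576.00 = 1.5881.

1.59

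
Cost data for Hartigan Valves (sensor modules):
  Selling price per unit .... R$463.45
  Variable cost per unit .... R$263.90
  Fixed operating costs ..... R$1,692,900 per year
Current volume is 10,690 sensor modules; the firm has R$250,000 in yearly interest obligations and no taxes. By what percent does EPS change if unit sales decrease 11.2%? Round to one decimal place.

Total contribution margin = 10,690 × R$199.55 = R$2,133,189.50.
Subtracting fixed costs: EBIT = R$2,133,189.50 − R$1,692,900 = R$440,289.50.
After interest of R$250,000.00, pre-tax earnings = R$190,289.50.
DCL = total CM / (EBIT − I) = R$2,133,189.50 / R$190,289.50 = 11.2102.
EPS therefore changes by 11.2102 × (-11.2%) = -125.6%.

-125.6%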